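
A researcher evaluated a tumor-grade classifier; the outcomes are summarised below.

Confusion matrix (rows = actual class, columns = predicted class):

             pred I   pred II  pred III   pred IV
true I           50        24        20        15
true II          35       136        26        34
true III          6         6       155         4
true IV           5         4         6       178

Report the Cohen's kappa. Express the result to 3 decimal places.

0.644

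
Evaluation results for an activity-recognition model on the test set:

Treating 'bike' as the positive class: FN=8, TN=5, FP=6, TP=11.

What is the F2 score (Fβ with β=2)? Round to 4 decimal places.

0.5914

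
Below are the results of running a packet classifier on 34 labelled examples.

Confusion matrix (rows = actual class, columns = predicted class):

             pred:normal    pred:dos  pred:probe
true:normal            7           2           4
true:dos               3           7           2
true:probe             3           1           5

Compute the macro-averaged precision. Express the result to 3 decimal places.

Per-class precision (TP/(TP+FP)):
  normal: TP=7, FP=3+3=6 → 7/13 = 0.5385
  dos: TP=7, FP=2+1=3 → 7/10 = 0.7000
  probe: TP=5, FP=4+2=6 → 5/11 = 0.4545
Macro-precision = mean = (0.5385 + 0.7000 + 0.4545) / 3 = 0.564

0.564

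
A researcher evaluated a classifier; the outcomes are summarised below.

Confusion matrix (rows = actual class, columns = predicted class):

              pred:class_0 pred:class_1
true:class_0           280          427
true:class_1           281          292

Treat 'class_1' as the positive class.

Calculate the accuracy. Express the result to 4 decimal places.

Accuracy = (TP+TN)/N = (292+280)/1280 = 0.4469

0.4469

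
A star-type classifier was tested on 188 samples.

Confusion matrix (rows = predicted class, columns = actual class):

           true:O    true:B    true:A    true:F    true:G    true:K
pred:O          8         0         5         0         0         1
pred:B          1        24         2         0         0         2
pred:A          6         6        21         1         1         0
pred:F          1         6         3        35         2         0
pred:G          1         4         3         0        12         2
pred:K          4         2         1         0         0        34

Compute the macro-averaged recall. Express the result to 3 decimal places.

0.699

Per-class recall (TP/(TP+FN)):
  O: TP=8, FN=1+6+1+1+4=13 → 8/21 = 0.3810
  B: TP=24, FN=0+6+6+4+2=18 → 24/42 = 0.5714
  A: TP=21, FN=5+2+3+3+1=14 → 21/35 = 0.6000
  F: TP=35, FN=0+0+1+0+0=1 → 35/36 = 0.9722
  G: TP=12, FN=0+0+1+2+0=3 → 12/15 = 0.8000
  K: TP=34, FN=1+2+0+0+2=5 → 34/39 = 0.8718
Macro-recall = mean = (0.3810 + 0.5714 + 0.6000 + 0.9722 + 0.8000 + 0.8718) / 6 = 0.699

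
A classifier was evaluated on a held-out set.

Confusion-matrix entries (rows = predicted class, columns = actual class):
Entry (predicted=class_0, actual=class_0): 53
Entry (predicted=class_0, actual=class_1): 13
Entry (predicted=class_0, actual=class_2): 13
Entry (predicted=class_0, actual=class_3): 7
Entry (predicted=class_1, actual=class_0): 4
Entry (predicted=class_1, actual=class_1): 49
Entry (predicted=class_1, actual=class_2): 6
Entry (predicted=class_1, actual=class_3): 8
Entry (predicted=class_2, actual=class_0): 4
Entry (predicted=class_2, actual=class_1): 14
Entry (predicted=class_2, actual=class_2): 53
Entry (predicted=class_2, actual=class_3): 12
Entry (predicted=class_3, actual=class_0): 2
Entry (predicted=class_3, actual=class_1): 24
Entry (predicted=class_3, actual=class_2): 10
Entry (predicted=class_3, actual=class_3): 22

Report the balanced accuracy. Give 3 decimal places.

Balanced accuracy = mean of per-class recall.
  class_0: recall = 53/63 = 0.8413
  class_1: recall = 49/100 = 0.4900
  class_2: recall = 53/82 = 0.6463
  class_3: recall = 22/49 = 0.4490
Mean = (0.8413 + 0.4900 + 0.6463 + 0.4490) / 4 = 0.607

0.607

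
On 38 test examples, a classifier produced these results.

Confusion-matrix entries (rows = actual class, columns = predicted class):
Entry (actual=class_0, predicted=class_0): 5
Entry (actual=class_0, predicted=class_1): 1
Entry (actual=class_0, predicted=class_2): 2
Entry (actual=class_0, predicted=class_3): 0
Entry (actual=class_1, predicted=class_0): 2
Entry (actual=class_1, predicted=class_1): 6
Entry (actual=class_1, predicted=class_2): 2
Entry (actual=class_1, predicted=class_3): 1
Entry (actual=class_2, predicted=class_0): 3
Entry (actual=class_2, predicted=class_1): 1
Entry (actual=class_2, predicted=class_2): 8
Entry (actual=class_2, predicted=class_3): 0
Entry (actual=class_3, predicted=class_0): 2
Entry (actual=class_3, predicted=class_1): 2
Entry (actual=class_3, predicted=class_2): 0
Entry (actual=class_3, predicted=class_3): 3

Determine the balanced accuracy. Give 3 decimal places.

Balanced accuracy = mean of per-class recall.
  class_0: recall = 5/8 = 0.6250
  class_1: recall = 6/11 = 0.5455
  class_2: recall = 8/12 = 0.6667
  class_3: recall = 3/7 = 0.4286
Mean = (0.6250 + 0.5455 + 0.6667 + 0.4286) / 4 = 0.566

0.566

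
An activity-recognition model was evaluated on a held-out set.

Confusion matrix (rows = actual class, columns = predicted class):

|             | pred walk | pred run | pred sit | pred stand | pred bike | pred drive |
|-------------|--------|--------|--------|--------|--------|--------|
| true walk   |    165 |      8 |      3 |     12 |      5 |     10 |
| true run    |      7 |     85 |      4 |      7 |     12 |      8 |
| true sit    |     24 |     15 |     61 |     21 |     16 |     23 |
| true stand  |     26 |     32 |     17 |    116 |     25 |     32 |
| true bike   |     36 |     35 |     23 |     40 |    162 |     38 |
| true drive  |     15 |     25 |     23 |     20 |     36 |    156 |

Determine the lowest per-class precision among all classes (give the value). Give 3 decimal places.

Per-class precision (TP/(TP+FP)):
  walk: TP=165, FP=7+24+26+36+15=108 → 165/273 = 0.6044
  run: TP=85, FP=8+15+32+35+25=115 → 85/200 = 0.4250
  sit: TP=61, FP=3+4+17+23+23=70 → 61/131 = 0.4656
  stand: TP=116, FP=12+7+21+40+20=100 → 116/216 = 0.5370
  bike: TP=162, FP=5+12+16+25+36=94 → 162/256 = 0.6328
  drive: TP=156, FP=10+8+23+32+38=111 → 156/267 = 0.5843
Lowest is class 'run' with precision = 0.425.

0.425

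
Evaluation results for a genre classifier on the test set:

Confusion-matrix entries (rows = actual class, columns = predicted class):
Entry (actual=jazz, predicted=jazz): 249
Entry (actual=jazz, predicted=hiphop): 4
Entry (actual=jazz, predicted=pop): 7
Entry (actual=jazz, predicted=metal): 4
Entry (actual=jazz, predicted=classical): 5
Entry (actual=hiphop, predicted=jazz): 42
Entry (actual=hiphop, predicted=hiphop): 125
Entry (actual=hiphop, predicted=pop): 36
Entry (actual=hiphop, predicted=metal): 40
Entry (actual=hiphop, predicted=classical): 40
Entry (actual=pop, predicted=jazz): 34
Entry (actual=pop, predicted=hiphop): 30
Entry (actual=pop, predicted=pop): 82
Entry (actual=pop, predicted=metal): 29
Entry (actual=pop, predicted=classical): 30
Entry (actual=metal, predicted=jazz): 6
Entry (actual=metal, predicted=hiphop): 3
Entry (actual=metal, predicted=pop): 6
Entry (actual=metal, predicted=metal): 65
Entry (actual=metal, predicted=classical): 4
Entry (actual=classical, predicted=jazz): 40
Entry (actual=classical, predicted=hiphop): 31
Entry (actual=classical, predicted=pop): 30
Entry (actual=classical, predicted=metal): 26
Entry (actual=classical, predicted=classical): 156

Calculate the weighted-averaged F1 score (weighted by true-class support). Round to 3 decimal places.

Per-class F1 score (2·TP/(2·TP+FP+FN)):
  jazz: TP=249, FP=42+34+6+40=122, FN=4+7+4+5=20 → 498/640 = 0.7781
  hiphop: TP=125, FP=4+30+3+31=68, FN=42+36+40+40=158 → 250/476 = 0.5252
  pop: TP=82, FP=7+36+6+30=79, FN=34+30+29+30=123 → 164/366 = 0.4481
  metal: TP=65, FP=4+40+29+26=99, FN=6+3+6+4=19 → 130/248 = 0.5242
  classical: TP=156, FP=5+40+30+4=79, FN=40+31+30+26=127 → 312/518 = 0.6023
Weighted-F1 score = Σ (supportᵢ/N)·F1 scoreᵢ with N=1124: (269/1124)·0.7781 + (283/1124)·0.5252 + (205/1124)·0.4481 + (84/1124)·0.5242 + (283/1124)·0.6023 = 0.591

0.591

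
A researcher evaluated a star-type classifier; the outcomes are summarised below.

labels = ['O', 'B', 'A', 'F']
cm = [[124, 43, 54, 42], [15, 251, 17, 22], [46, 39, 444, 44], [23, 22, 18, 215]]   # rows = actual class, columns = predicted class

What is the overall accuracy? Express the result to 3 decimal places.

0.729

Accuracy = trace / total = (124+251+444+215=1034) / 1419 = 1034/1419 = 0.729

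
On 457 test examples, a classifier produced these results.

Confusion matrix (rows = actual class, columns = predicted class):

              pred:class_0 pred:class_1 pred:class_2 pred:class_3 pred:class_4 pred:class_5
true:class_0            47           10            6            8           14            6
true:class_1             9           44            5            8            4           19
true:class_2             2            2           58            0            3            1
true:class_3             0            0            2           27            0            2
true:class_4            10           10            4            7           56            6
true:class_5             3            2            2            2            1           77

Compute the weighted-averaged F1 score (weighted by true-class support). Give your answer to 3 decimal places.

0.667

Per-class F1 score (2·TP/(2·TP+FP+FN)):
  class_0: TP=47, FP=9+2+0+10+3=24, FN=10+6+8+14+6=44 → 94/162 = 0.5802
  class_1: TP=44, FP=10+2+0+10+2=24, FN=9+5+8+4+19=45 → 88/157 = 0.5605
  class_2: TP=58, FP=6+5+2+4+2=19, FN=2+2+0+3+1=8 → 116/143 = 0.8112
  class_3: TP=27, FP=8+8+0+7+2=25, FN=0+0+2+0+2=4 → 54/83 = 0.6506
  class_4: TP=56, FP=14+4+3+0+1=22, FN=10+10+4+7+6=37 → 112/171 = 0.6550
  class_5: TP=77, FP=6+19+1+2+6=34, FN=3+2+2+2+1=10 → 154/198 = 0.7778
Weighted-F1 score = Σ (supportᵢ/N)·F1 scoreᵢ with N=457: (91/457)·0.5802 + (89/457)·0.5605 + (66/457)·0.8112 + (31/457)·0.6506 + (93/457)·0.6550 + (87/457)·0.7778 = 0.667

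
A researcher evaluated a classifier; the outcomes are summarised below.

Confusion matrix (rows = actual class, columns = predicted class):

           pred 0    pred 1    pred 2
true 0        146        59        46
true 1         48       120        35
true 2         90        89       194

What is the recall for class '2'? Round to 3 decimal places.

One-vs-rest for '2': TP = diagonal; FP = other classes predicted '2'; FN = '2' predicted as other.
recall = TP/(TP+FN).
2: TP=194, FN=90+89=179 → 194/373 = 0.5201

0.520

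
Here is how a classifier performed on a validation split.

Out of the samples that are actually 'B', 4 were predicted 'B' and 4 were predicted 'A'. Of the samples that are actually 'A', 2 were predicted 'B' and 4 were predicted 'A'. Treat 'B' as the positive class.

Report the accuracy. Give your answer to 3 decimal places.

Accuracy = (TP+TN)/N = (4+4)/14 = 0.571

0.571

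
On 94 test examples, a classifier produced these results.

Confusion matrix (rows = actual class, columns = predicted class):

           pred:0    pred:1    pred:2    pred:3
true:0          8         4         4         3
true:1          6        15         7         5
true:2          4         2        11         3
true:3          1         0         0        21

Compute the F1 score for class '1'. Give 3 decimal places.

Treat '1' as positive and all other classes as negative.
F1 score = 2·TP/(2·TP+FP+FN).
1: TP=15, FP=4+2+0=6, FN=6+7+5=18 → 30/54 = 0.5556

0.556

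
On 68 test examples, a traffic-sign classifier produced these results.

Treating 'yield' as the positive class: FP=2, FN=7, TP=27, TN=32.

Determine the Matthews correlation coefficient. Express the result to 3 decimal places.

MCC = (TP·TN − FP·FN) / √((TP+FP)(TP+FN)(TN+FP)(TN+FN))
Numerator = 27·32 − 2·7 = 850
Denominator = √(29·34·34·39) = √1307436 = 1143.4317
MCC = 850 / 1143.4317 = 0.743

0.743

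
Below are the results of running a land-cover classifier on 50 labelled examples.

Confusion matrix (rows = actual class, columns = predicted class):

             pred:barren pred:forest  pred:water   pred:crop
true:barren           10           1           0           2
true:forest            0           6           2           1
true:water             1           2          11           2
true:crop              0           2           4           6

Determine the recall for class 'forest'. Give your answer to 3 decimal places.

One-vs-rest for 'forest': TP = diagonal; FP = other classes predicted 'forest'; FN = 'forest' predicted as other.
recall = TP/(TP+FN).
forest: TP=6, FN=0+2+1=3 → 6/9 = 0.6667

0.667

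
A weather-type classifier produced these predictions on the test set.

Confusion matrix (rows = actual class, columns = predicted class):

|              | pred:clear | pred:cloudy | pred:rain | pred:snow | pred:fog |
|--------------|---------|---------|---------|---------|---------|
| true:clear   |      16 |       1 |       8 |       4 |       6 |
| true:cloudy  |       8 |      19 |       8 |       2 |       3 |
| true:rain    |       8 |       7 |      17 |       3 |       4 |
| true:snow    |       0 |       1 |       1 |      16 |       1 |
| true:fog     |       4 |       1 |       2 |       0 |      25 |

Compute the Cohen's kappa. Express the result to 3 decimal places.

0.452

Observed agreement pₒ = trace/N = 93/165 = 0.5636
Expected agreement pₑ = Σ (rowᵢ·colᵢ)/N² = (35·36 + 40·29 + 39·36 + 19·25 + 32·39)/165² = 0.2037
κ = (pₒ − pₑ)/(1 − pₑ) = (0.5636 − 0.2037)/(1 − 0.2037) = 0.452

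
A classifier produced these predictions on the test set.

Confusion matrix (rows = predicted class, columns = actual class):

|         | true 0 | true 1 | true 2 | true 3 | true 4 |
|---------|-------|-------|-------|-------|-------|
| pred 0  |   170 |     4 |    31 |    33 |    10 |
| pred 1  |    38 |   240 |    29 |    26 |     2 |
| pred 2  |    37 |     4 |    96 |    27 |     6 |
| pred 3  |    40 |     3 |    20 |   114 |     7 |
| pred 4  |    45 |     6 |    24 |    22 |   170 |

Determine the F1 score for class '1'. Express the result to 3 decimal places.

0.811

One-vs-rest for '1': TP = diagonal; FP = other classes predicted '1'; FN = '1' predicted as other.
F1 score = 2·TP/(2·TP+FP+FN).
1: TP=240, FP=38+29+26+2=95, FN=4+4+3+6=17 → 480/592 = 0.8108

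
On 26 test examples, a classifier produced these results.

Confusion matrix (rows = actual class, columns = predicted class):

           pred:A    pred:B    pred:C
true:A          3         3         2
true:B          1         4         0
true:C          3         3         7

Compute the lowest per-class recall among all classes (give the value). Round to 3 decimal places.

Per-class recall (TP/(TP+FN)):
  A: TP=3, FN=3+2=5 → 3/8 = 0.3750
  B: TP=4, FN=1+0=1 → 4/5 = 0.8000
  C: TP=7, FN=3+3=6 → 7/13 = 0.5385
Lowest is class 'A' with recall = 0.375.

0.375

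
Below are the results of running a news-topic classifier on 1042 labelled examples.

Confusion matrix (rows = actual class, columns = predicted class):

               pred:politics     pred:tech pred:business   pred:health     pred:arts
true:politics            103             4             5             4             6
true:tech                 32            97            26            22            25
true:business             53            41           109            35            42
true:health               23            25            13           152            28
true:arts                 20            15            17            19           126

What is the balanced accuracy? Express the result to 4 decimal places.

Balanced accuracy = mean of per-class recall.
  politics: recall = 103/122 = 0.84426
  tech: recall = 97/202 = 0.48020
  business: recall = 109/280 = 0.38929
  health: recall = 152/241 = 0.63071
  arts: recall = 126/197 = 0.63959
Mean = (0.84426 + 0.48020 + 0.38929 + 0.63071 + 0.63959) / 5 = 0.5968

0.5968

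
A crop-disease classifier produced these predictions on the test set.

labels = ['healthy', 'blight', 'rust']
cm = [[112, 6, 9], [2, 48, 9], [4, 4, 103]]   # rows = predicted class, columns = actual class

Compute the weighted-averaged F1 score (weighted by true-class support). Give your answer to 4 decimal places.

0.8852

Per-class F1 score (2·TP/(2·TP+FP+FN)):
  healthy: TP=112, FP=6+9=15, FN=2+4=6 → 224/245 = 0.91429
  blight: TP=48, FP=2+9=11, FN=6+4=10 → 96/117 = 0.82051
  rust: TP=103, FP=4+4=8, FN=9+9=18 → 206/232 = 0.88793
Weighted-F1 score = Σ (supportᵢ/N)·F1 scoreᵢ with N=297: (118/297)·0.91429 + (58/297)·0.82051 + (121/297)·0.88793 = 0.8852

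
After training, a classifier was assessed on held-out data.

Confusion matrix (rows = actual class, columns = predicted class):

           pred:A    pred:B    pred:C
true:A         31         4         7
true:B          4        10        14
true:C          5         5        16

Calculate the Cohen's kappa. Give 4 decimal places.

0.3803

Observed agreement pₒ = trace/N = 57/96 = 0.59375
Expected agreement pₑ = Σ (rowᵢ·colᵢ)/N² = (42·40 + 28·19 + 26·37)/96² = 0.34440
κ = (pₒ − pₑ)/(1 − pₑ) = (0.59375 − 0.34440)/(1 − 0.34440) = 0.3803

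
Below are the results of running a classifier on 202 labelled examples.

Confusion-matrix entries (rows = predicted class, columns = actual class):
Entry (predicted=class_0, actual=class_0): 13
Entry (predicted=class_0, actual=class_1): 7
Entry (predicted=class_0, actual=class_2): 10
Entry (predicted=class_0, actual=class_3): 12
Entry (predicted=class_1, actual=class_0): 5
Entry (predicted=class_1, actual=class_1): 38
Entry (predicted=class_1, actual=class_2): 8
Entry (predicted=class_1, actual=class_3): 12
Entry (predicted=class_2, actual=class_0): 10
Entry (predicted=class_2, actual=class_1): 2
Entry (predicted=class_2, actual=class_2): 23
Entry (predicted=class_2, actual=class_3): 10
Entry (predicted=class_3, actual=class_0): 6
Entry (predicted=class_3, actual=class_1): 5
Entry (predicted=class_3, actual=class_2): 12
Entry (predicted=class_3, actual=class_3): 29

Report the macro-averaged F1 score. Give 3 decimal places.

Per-class F1 score (2·TP/(2·TP+FP+FN)):
  class_0: TP=13, FP=7+10+12=29, FN=5+10+6=21 → 26/76 = 0.3421
  class_1: TP=38, FP=5+8+12=25, FN=7+2+5=14 → 76/115 = 0.6609
  class_2: TP=23, FP=10+2+10=22, FN=10+8+12=30 → 46/98 = 0.4694
  class_3: TP=29, FP=6+5+12=23, FN=12+12+10=34 → 58/115 = 0.5043
Macro-F1 score = mean = (0.3421 + 0.6609 + 0.4694 + 0.5043) / 4 = 0.494

0.494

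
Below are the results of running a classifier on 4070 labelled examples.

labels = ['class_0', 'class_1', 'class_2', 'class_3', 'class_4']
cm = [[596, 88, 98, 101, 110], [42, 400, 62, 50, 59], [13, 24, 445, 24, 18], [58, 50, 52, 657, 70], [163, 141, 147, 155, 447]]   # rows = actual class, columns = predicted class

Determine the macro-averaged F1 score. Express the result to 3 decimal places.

0.625

Per-class F1 score (2·TP/(2·TP+FP+FN)):
  class_0: TP=596, FP=42+13+58+163=276, FN=88+98+101+110=397 → 1192/1865 = 0.6391
  class_1: TP=400, FP=88+24+50+141=303, FN=42+62+50+59=213 → 800/1316 = 0.6079
  class_2: TP=445, FP=98+62+52+147=359, FN=13+24+24+18=79 → 890/1328 = 0.6702
  class_3: TP=657, FP=101+50+24+155=330, FN=58+50+52+70=230 → 1314/1874 = 0.7012
  class_4: TP=447, FP=110+59+18+70=257, FN=163+141+147+155=606 → 894/1757 = 0.5088
Macro-F1 score = mean = (0.6391 + 0.6079 + 0.6702 + 0.7012 + 0.5088) / 5 = 0.625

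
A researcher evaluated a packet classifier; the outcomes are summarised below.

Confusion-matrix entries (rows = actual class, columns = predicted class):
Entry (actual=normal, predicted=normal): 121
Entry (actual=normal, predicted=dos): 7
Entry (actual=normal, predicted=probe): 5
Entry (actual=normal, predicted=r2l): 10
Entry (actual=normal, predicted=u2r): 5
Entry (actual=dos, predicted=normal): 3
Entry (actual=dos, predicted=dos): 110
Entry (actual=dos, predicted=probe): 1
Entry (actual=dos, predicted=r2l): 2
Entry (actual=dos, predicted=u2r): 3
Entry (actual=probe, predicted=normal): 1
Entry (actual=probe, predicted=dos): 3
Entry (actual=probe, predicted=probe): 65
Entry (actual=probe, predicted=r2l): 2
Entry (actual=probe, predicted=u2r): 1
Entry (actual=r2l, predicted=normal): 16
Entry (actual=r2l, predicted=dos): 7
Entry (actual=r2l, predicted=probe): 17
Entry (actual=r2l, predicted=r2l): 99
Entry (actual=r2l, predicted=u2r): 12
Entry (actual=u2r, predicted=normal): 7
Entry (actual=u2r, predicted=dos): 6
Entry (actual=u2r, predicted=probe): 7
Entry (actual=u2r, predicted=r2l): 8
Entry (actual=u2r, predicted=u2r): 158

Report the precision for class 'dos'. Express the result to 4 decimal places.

One-vs-rest for 'dos': TP = diagonal; FP = other classes predicted 'dos'; FN = 'dos' predicted as other.
precision = TP/(TP+FP).
dos: TP=110, FP=7+3+7+6=23 → 110/133 = 0.82707

0.8271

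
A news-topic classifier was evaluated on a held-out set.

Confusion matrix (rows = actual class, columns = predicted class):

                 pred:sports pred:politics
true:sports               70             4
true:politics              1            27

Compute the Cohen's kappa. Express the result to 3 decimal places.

0.881

Observed agreement pₒ = trace/N = 97/102 = 0.9510
Expected agreement pₑ = Σ (rowᵢ·colᵢ)/N² = (74·71 + 28·31)/102² = 0.5884
κ = (pₒ − pₑ)/(1 − pₑ) = (0.9510 − 0.5884)/(1 − 0.5884) = 0.881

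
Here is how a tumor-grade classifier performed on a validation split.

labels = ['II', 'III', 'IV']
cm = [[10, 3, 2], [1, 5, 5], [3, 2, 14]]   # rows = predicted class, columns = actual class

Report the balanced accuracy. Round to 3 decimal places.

Balanced accuracy = mean of per-class recall.
  II: recall = 10/14 = 0.7143
  III: recall = 5/10 = 0.5000
  IV: recall = 14/21 = 0.6667
Mean = (0.7143 + 0.5000 + 0.6667) / 3 = 0.627

0.627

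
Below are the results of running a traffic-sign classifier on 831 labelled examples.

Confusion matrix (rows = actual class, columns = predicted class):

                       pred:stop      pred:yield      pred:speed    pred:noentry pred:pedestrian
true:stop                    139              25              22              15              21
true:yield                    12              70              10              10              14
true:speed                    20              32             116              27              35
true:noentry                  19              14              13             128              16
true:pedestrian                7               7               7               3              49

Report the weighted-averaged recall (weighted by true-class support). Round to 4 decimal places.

Per-class recall (TP/(TP+FN)):
  stop: TP=139, FN=25+22+15+21=83 → 139/222 = 0.62613
  yield: TP=70, FN=12+10+10+14=46 → 70/116 = 0.60345
  speed: TP=116, FN=20+32+27+35=114 → 116/230 = 0.50435
  noentry: TP=128, FN=19+14+13+16=62 → 128/190 = 0.67368
  pedestrian: TP=49, FN=7+7+7+3=24 → 49/73 = 0.67123
Weighted-recall = Σ (supportᵢ/N)·recallᵢ with N=831: (222/831)·0.62613 + (116/831)·0.60345 + (230/831)·0.50435 + (190/831)·0.67368 + (73/831)·0.67123 = 0.6041

0.6041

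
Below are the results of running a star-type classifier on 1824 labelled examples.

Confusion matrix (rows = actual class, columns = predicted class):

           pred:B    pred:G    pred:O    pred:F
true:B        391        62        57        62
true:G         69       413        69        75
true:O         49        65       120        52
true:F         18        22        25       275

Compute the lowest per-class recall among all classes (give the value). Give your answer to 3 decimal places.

Per-class recall (TP/(TP+FN)):
  B: TP=391, FN=62+57+62=181 → 391/572 = 0.6836
  G: TP=413, FN=69+69+75=213 → 413/626 = 0.6597
  O: TP=120, FN=49+65+52=166 → 120/286 = 0.4196
  F: TP=275, FN=18+22+25=65 → 275/340 = 0.8088
Lowest is class 'O' with recall = 0.420.

0.420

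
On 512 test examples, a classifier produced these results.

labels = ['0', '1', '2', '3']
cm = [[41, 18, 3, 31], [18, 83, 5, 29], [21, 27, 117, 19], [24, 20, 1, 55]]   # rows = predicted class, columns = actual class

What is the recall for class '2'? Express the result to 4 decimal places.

0.9286

One-vs-rest for '2': TP = diagonal; FP = other classes predicted '2'; FN = '2' predicted as other.
recall = TP/(TP+FN).
2: TP=117, FN=3+5+1=9 → 117/126 = 0.92857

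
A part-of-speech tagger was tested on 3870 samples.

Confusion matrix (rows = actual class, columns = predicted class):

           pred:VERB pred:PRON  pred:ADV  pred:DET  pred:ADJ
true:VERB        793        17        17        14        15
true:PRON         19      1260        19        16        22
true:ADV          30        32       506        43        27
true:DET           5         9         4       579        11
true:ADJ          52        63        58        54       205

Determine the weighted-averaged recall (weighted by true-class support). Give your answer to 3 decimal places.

Per-class recall (TP/(TP+FN)):
  VERB: TP=793, FN=17+17+14+15=63 → 793/856 = 0.9264
  PRON: TP=1260, FN=19+19+16+22=76 → 1260/1336 = 0.9431
  ADV: TP=506, FN=30+32+43+27=132 → 506/638 = 0.7931
  DET: TP=579, FN=5+9+4+11=29 → 579/608 = 0.9523
  ADJ: TP=205, FN=52+63+58+54=227 → 205/432 = 0.4745
Weighted-recall = Σ (supportᵢ/N)·recallᵢ with N=3870: (856/3870)·0.9264 + (1336/3870)·0.9431 + (638/3870)·0.7931 + (608/3870)·0.9523 + (432/3870)·0.4745 = 0.864

0.864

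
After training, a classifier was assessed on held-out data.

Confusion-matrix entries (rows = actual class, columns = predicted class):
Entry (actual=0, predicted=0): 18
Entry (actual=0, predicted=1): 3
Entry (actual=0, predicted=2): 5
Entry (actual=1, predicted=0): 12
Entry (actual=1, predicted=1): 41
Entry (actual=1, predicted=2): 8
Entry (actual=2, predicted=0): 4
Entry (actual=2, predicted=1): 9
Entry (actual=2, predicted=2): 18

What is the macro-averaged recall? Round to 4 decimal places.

Per-class recall (TP/(TP+FN)):
  0: TP=18, FN=3+5=8 → 18/26 = 0.69231
  1: TP=41, FN=12+8=20 → 41/61 = 0.67213
  2: TP=18, FN=4+9=13 → 18/31 = 0.58065
Macro-recall = mean = (0.69231 + 0.67213 + 0.58065) / 3 = 0.6484

0.6484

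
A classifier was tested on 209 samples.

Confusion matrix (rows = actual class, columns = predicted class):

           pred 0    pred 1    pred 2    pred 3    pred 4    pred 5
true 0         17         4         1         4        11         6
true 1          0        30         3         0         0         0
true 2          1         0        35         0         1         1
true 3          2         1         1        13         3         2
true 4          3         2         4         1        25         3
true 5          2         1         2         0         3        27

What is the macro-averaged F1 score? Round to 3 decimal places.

0.696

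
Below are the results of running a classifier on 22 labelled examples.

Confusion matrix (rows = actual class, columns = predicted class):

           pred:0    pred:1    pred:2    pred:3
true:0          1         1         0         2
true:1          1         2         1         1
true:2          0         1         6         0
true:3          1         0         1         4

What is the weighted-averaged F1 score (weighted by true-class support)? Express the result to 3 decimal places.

Per-class F1 score (2·TP/(2·TP+FP+FN)):
  0: TP=1, FP=1+0+1=2, FN=1+0+2=3 → 2/7 = 0.2857
  1: TP=2, FP=1+1+0=2, FN=1+1+1=3 → 4/9 = 0.4444
  2: TP=6, FP=0+1+1=2, FN=0+1+0=1 → 12/15 = 0.8000
  3: TP=4, FP=2+1+0=3, FN=1+0+1=2 → 8/13 = 0.6154
Weighted-F1 score = Σ (supportᵢ/N)·F1 scoreᵢ with N=22: (4/22)·0.2857 + (5/22)·0.4444 + (7/22)·0.8000 + (6/22)·0.6154 = 0.575

0.575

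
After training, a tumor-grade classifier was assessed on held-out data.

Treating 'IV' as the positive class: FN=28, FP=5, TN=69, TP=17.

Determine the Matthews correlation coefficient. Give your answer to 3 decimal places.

MCC = (TP·TN − FP·FN) / √((TP+FP)(TP+FN)(TN+FP)(TN+FN))
Numerator = 17·69 − 5·28 = 1033
Denominator = √(22·45·74·97) = √7106220 = 2665.7494
MCC = 1033 / 2665.7494 = 0.388

0.388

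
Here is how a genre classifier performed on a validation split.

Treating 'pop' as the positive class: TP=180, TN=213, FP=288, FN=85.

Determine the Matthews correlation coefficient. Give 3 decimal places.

0.102

MCC = (TP·TN − FP·FN) / √((TP+FP)(TP+FN)(TN+FP)(TN+FN))
Numerator = 180·213 − 288·85 = 13860
Denominator = √(468·265·501·298) = √18515937960 = 136073.2816
MCC = 13860 / 136073.2816 = 0.102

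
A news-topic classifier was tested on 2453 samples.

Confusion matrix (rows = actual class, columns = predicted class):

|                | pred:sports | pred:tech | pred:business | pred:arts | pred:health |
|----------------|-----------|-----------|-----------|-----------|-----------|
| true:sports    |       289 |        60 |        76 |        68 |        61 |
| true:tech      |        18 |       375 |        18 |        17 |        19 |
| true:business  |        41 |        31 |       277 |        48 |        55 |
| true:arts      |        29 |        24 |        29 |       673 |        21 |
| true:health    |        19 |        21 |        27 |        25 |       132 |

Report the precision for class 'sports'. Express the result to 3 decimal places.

0.730

One-vs-rest for 'sports': TP = diagonal; FP = other classes predicted 'sports'; FN = 'sports' predicted as other.
precision = TP/(TP+FP).
sports: TP=289, FP=18+41+29+19=107 → 289/396 = 0.7298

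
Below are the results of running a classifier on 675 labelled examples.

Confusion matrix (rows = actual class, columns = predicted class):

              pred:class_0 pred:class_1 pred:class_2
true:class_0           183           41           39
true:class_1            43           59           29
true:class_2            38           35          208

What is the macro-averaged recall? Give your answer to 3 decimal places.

0.629

Per-class recall (TP/(TP+FN)):
  class_0: TP=183, FN=41+39=80 → 183/263 = 0.6958
  class_1: TP=59, FN=43+29=72 → 59/131 = 0.4504
  class_2: TP=208, FN=38+35=73 → 208/281 = 0.7402
Macro-recall = mean = (0.6958 + 0.4504 + 0.7402) / 3 = 0.629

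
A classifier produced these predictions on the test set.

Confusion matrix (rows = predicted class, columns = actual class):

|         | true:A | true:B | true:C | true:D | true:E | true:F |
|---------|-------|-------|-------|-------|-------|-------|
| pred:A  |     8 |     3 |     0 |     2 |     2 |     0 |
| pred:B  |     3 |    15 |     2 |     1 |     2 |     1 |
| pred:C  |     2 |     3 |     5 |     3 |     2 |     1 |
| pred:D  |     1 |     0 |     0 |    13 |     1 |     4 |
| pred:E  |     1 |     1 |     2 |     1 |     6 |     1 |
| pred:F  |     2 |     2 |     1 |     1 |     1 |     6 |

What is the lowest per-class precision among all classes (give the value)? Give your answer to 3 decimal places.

Per-class precision (TP/(TP+FP)):
  A: TP=8, FP=3+0+2+2+0=7 → 8/15 = 0.5333
  B: TP=15, FP=3+2+1+2+1=9 → 15/24 = 0.6250
  C: TP=5, FP=2+3+3+2+1=11 → 5/16 = 0.3125
  D: TP=13, FP=1+0+0+1+4=6 → 13/19 = 0.6842
  E: TP=6, FP=1+1+2+1+1=6 → 6/12 = 0.5000
  F: TP=6, FP=2+2+1+1+1=7 → 6/13 = 0.4615
Lowest is class 'C' with precision = 0.313.

0.313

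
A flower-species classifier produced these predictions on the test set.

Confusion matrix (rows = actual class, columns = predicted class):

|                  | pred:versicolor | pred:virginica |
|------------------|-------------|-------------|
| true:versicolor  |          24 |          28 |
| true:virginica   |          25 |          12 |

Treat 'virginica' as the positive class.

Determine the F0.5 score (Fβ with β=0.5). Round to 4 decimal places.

Fβ = (1+β²)·TP / ((1+β²)·TP + β²·FN + FP), with β²=1/4
= 1.25·12 / (1.25·12 + 0.25·25 + 28) = 0.3046

0.3046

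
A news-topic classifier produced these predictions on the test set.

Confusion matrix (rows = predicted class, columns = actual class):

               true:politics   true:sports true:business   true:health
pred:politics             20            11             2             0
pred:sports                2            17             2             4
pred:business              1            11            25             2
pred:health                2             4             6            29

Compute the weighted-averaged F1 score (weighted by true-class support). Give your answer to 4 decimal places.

0.6457

Per-class F1 score (2·TP/(2·TP+FP+FN)):
  politics: TP=20, FP=11+2+0=13, FN=2+1+2=5 → 40/58 = 0.68966
  sports: TP=17, FP=2+2+4=8, FN=11+11+4=26 → 34/68 = 0.50000
  business: TP=25, FP=1+11+2=14, FN=2+2+6=10 → 50/74 = 0.67568
  health: TP=29, FP=2+4+6=12, FN=0+4+2=6 → 58/76 = 0.76316
Weighted-F1 score = Σ (supportᵢ/N)·F1 scoreᵢ with N=138: (25/138)·0.68966 + (43/138)·0.50000 + (35/138)·0.67568 + (35/138)·0.76316 = 0.6457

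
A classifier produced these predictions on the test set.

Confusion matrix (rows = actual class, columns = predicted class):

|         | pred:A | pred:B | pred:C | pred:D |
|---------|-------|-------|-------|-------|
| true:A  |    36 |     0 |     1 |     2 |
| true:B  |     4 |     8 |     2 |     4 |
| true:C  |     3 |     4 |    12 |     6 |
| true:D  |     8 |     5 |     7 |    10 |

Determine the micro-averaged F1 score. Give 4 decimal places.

0.5893

Micro-averaging pools counts across classes: ΣTP=66, ΣFP=46, ΣFN=46.
Micro-F1 score = 2·TP/(2·TP+FP+FN) on pooled counts = 0.5893 (equals overall accuracy in single-label multiclass).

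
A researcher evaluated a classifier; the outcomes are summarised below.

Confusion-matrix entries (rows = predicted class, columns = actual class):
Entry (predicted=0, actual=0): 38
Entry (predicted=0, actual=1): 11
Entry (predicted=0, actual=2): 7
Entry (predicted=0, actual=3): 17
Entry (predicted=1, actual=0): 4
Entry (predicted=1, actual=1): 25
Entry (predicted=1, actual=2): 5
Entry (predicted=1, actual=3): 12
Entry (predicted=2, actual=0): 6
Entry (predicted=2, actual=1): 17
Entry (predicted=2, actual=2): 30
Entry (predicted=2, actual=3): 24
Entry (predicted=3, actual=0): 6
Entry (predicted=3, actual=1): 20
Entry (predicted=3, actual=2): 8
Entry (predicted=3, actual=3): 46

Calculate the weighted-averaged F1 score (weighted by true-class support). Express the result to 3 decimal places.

Per-class F1 score (2·TP/(2·TP+FP+FN)):
  0: TP=38, FP=11+7+17=35, FN=4+6+6=16 → 76/127 = 0.5984
  1: TP=25, FP=4+5+12=21, FN=11+17+20=48 → 50/119 = 0.4202
  2: TP=30, FP=6+17+24=47, FN=7+5+8=20 → 60/127 = 0.4724
  3: TP=46, FP=6+20+8=34, FN=17+12+24=53 → 92/179 = 0.5140
Weighted-F1 score = Σ (supportᵢ/N)·F1 scoreᵢ with N=276: (54/276)·0.5984 + (73/276)·0.4202 + (50/276)·0.4724 + (99/276)·0.5140 = 0.498

0.498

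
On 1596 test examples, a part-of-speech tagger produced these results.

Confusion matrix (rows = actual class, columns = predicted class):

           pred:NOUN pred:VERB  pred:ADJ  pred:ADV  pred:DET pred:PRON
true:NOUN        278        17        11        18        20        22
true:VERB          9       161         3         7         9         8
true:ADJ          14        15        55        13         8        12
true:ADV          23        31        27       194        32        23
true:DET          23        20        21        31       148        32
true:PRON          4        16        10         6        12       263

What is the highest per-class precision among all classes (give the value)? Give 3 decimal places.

0.792

Per-class precision (TP/(TP+FP)):
  NOUN: TP=278, FP=9+14+23+23+4=73 → 278/351 = 0.7920
  VERB: TP=161, FP=17+15+31+20+16=99 → 161/260 = 0.6192
  ADJ: TP=55, FP=11+3+27+21+10=72 → 55/127 = 0.4331
  ADV: TP=194, FP=18+7+13+31+6=75 → 194/269 = 0.7212
  DET: TP=148, FP=20+9+8+32+12=81 → 148/229 = 0.6463
  PRON: TP=263, FP=22+8+12+23+32=97 → 263/360 = 0.7306
Highest is class 'NOUN' with precision = 0.792.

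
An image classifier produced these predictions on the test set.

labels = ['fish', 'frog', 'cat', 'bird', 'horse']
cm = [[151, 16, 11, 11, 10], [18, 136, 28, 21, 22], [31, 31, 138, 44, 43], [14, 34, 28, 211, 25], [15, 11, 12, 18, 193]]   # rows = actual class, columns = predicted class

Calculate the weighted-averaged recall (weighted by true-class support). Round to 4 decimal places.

Per-class recall (TP/(TP+FN)):
  fish: TP=151, FN=16+11+11+10=48 → 151/199 = 0.75879
  frog: TP=136, FN=18+28+21+22=89 → 136/225 = 0.60444
  cat: TP=138, FN=31+31+44+43=149 → 138/287 = 0.48084
  bird: TP=211, FN=14+34+28+25=101 → 211/312 = 0.67628
  horse: TP=193, FN=15+11+12+18=56 → 193/249 = 0.77510
Weighted-recall = Σ (supportᵢ/N)·recallᵢ with N=1272: (199/1272)·0.75879 + (225/1272)·0.60444 + (287/1272)·0.48084 + (312/1272)·0.67628 + (249/1272)·0.77510 = 0.6517

0.6517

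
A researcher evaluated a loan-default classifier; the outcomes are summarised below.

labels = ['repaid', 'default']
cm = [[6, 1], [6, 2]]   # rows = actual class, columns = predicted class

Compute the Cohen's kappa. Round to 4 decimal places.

0.1026

Observed agreement pₒ = trace/N = 8/15 = 0.53333
Expected agreement pₑ = Σ (rowᵢ·colᵢ)/N² = (7·12 + 8·3)/15² = 0.48000
κ = (pₒ − pₑ)/(1 − pₑ) = (0.53333 − 0.48000)/(1 − 0.48000) = 0.1026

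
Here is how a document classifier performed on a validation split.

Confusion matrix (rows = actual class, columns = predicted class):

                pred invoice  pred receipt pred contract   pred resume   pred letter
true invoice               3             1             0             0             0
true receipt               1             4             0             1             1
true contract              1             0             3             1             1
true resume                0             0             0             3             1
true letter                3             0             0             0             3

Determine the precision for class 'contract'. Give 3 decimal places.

precision = TP/(TP+FP).
contract: TP=3, FP=0+0+0+0=0 → 3/3 = 1.0000

1.000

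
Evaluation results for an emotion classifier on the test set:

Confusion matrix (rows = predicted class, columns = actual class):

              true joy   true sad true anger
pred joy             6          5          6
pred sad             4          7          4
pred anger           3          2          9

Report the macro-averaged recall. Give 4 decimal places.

Per-class recall (TP/(TP+FN)):
  joy: TP=6, FN=4+3=7 → 6/13 = 0.46154
  sad: TP=7, FN=5+2=7 → 7/14 = 0.50000
  anger: TP=9, FN=6+4=10 → 9/19 = 0.47368
Macro-recall = mean = (0.46154 + 0.50000 + 0.47368) / 3 = 0.4784

0.4784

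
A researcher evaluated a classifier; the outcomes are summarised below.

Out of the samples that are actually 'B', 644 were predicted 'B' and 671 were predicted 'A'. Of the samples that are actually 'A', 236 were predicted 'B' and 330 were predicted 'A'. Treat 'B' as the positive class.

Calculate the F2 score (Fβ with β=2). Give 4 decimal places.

Fβ = (1+β²)·TP / ((1+β²)·TP + β²·FN + FP), with β²=4
= 5·644 / (5·644 + 4·671 + 236) = 0.5244

0.5244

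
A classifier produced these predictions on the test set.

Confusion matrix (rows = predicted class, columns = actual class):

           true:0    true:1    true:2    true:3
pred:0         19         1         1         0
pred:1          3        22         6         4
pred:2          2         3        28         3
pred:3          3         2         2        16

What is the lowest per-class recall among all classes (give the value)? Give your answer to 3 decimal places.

0.696

Per-class recall (TP/(TP+FN)):
  0: TP=19, FN=3+2+3=8 → 19/27 = 0.7037
  1: TP=22, FN=1+3+2=6 → 22/28 = 0.7857
  2: TP=28, FN=1+6+2=9 → 28/37 = 0.7568
  3: TP=16, FN=0+4+3=7 → 16/23 = 0.6957
Lowest is class '3' with recall = 0.696.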